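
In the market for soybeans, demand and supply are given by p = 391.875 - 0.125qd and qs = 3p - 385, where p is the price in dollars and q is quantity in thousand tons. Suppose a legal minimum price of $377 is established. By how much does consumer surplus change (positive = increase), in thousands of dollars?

-19779

Rearranging demand gives qd = 3135 - 8p. Setting quantity demanded equal to quantity supplied, 3135 - 8p = 3p - 385, gives p* = 320 and q* = 575.
Because the floor (377) lies above the market-clearing price, it is binding.
At p = 377: qd = 3135 - 8·377 = 119 and qs = 3·377 - 385 = 746.
Consumer surplus without the control is ½ · (391.875 - 320) · 575 = 20664.0625.
With the floor, consumers buy 119 units at 377, so CS = ½ · (391.875 - 377) · 119 = 885.0625.
Change in consumer surplus = 885.0625 - 20664.0625 = -19779.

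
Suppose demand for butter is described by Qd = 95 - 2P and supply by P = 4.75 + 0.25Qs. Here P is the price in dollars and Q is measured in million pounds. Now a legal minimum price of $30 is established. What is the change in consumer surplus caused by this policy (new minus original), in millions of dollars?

Rearranging supply gives Qs = 4P - 19. Setting quantity demanded equal to quantity supplied, 95 - 2P = 4P - 19, gives P* = 19 and Q* = 57.
Because the floor (30) lies above the market-clearing price, it is binding.
At P = 30: Qd = 95 - 2·30 = 35 and Qs = 4·30 - 19 = 101.
Consumer surplus without the control is ½ · (47.5 - 19) · 57 = 812.25.
With the floor, consumers buy 35 units at 30, so CS = ½ · (47.5 - 30) · 35 = 306.25.
Change in consumer surplus = 306.25 - 812.25 = -506.

-506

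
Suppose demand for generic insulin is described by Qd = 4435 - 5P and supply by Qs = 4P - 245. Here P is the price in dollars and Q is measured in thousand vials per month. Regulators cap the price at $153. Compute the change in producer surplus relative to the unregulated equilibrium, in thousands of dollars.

Without the control the market clears where 4435 - 5P = 4P - 245, i.e. P* = 520 and Q* = 1835.
Since 153 < 520, the ceiling is binding.
At P = 153: Qd = 4435 - 5·153 = 3670 and Qs = 4·153 - 245 = 367.
Producer surplus without the control is ½ · (520 - 61.25) · 1835 = 420903.125.
With the ceiling, producers sell 367 units at 153, so PS = ½ · (153 - 61.25) · 367 = 16836.125.
Change in producer surplus = 16836.125 - 420903.125 = -404067.

-404067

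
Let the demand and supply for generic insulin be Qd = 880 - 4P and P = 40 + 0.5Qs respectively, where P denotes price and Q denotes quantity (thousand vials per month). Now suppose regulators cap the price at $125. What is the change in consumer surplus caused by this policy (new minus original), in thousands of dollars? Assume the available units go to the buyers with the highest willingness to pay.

5337.5

Rearranging supply gives Qs = 2P - 80. Setting quantity demanded equal to quantity supplied, 880 - 4P = 2P - 80, gives P* = 160 and Q* = 240.
The ceiling of 125 is below the equilibrium price 160, so it binds.
At P = 125: Qd = 880 - 4·125 = 380 and Qs = 2·125 - 80 = 170.
Consumer surplus without the control is ½ · (220 - 160) · 240 = 7200.
With the ceiling, 170 units are sold at 125 (assume they go to the highest-value buyers). The demand price at Q = 170 is 177.5, so CS = ½ · [(220 - 125) + (177.5 - 125)] · 170 = 12537.5.
Change in consumer surplus = 12537.5 - 7200 = 5337.5.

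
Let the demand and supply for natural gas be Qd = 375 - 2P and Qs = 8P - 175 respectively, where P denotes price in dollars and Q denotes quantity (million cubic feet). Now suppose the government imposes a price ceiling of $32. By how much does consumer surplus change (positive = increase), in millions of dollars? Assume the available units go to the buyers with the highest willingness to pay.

In a free market, 375 - 2P = 8P - 175 gives the equilibrium P* = 55, Q* = 265.
The ceiling of 32 is below the equilibrium price 55, so it binds.
At P = 32: Qd = 375 - 2·32 = 311 and Qs = 8·32 - 175 = 81.
Consumer surplus without the control is ½ · (187.5 - 55) · 265 = 17556.25.
With the ceiling, 81 units are sold at 32 (assume they go to the highest-value buyers). The demand price at Q = 81 is 147, so CS = ½ · [(187.5 - 32) + (147 - 32)] · 81 = 10955.25.
Change in consumer surplus = 10955.25 - 17556.25 = -6601.

-6601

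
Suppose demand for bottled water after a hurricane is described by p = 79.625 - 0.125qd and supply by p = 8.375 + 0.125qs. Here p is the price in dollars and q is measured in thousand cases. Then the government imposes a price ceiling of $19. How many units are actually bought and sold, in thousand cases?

85

Rearranging demand gives qd = 637 - 8p; rearranging supply gives qs = 8p - 67. Setting quantity demanded equal to quantity supplied, 637 - 8p = 8p - 67, gives p* = 44 and q* = 285.
Because the ceiling (19) lies below the market-clearing price, it is binding.
At p = 19: qd = 637 - 8·19 = 485 and qs = 8·19 - 67 = 85.
The quantity actually transacted is the short side, supply: 85.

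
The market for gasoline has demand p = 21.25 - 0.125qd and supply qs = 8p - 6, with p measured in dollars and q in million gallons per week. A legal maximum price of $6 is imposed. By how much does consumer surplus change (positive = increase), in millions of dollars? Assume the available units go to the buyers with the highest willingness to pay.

110

Rearranging demand gives qd = 170 - 8p. Equilibrium: 170 - 8p = 8p - 6, so 176 = 16p and p* = 11, q* = 82.
Since 6 < 11, the ceiling is binding.
At p = 6: qd = 170 - 8·6 = 122 and qs = 8·6 - 6 = 42.
Consumer surplus without the control is ½ · (21.25 - 11) · 82 = 420.25.
With the ceiling, 42 units are sold at 6 (assume they go to the highest-value buyers). The demand price at q = 42 is 16, so CS = ½ · [(21.25 - 6) + (16 - 6)] · 42 = 530.25.
Change in consumer surplus = 530.25 - 420.25 = 110.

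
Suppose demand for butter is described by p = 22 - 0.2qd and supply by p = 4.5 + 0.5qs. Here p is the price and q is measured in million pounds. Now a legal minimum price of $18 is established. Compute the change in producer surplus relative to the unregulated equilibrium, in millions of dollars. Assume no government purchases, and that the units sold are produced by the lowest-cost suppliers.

13.75

Rearranging demand gives qd = 110 - 5p; rearranging supply gives qs = 2p - 9. Setting quantity demanded equal to quantity supplied, 110 - 5p = 2p - 9, gives p* = 17 and q* = 25.
The floor of 18 is above the equilibrium price 17, so it binds.
At p = 18: qd = 110 - 5·18 = 20 and qs = 2·18 - 9 = 27.
Producer surplus without the control is ½ · (17 - 4.5) · 25 = 156.25.
With the floor, 20 units are sold at 18. The supply price at q = 20 is 14.5, so PS = ½ · [(18 - 4.5) + (18 - 14.5)] · 20 = 170.
Change in producer surplus = 170 - 156.25 = 13.75.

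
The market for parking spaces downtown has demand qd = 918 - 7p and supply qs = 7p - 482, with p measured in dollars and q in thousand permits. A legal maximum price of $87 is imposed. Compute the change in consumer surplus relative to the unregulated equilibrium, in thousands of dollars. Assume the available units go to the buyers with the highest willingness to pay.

1059.5

Without the control the market clears where 918 - 7p = 7p - 482, i.e. p* = 100 and q* = 218.
Because the ceiling (87) lies below the market-clearing price, it is binding.
At p = 87: qd = 918 - 7·87 = 309 and qs = 7·87 - 482 = 127.
Consumer surplus without the control is ½ · (918/7 - 100) · 218 = 23762/7.
With the ceiling, 127 units are sold at 87 (assume they go to the highest-value buyers). The demand price at q = 127 is 113, so CS = ½ · [(918/7 - 87) + (113 - 87)] · 127 = 62357/14.
Change in consumer surplus = 62357/14 - 23762/7 = 1059.5.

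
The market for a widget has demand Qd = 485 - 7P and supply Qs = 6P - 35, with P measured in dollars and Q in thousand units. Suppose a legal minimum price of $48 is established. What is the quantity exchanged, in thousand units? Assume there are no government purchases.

Without the control the market clears where 485 - 7P = 6P - 35, i.e. P* = 40 and Q* = 205.
Since 48 > 40, the floor is binding.
At P = 48: Qd = 485 - 7·48 = 149 and Qs = 6·48 - 35 = 253.
The quantity actually transacted is the short side, demand: 149.

149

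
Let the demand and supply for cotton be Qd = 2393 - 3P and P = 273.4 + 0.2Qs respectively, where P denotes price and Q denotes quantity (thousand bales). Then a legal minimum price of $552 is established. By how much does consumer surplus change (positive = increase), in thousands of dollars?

-70520

Rearranging supply gives Qs = 5P - 1367. In a free market, 2393 - 3P = 5P - 1367 gives the equilibrium P* = 470, Q* = 983.
Since 552 > 470, the floor is binding.
At P = 552: Qd = 2393 - 3·552 = 737 and Qs = 5·552 - 1367 = 1393.
Consumer surplus without the control is ½ · (2393/3 - 470) · 983 = 966289/6.
With the floor, consumers buy 737 units at 552, so CS = ½ · (2393/3 - 552) · 737 = 543169/6.
Change in consumer surplus = 543169/6 - 966289/6 = -70520.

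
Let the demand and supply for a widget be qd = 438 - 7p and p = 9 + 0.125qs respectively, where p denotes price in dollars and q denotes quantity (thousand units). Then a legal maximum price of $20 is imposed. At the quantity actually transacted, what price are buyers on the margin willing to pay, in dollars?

Rearranging supply gives qs = 8p - 72. Without the control the market clears where 438 - 7p = 8p - 72, i.e. p* = 34 and q* = 200.
Because the ceiling (20) lies below the market-clearing price, it is binding.
At p = 20: qd = 438 - 7·20 = 298 and qs = 8·20 - 72 = 88.
Only 88 units reach the market. On the demand curve, the marginal buyer's willingness to pay at q = 88 is (438 - 88)/7 = 50.

50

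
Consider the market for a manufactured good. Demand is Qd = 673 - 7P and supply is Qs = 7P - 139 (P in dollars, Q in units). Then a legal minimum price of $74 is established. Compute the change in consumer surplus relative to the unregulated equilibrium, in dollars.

-3376

Without the control the market clears where 673 - 7P = 7P - 139, i.e. P* = 58 and Q* = 267.
The floor of 74 is above the equilibrium price 58, so it binds.
At P = 74: Qd = 673 - 7·74 = 155 and Qs = 7·74 - 139 = 379.
Consumer surplus without the control is ½ · (673/7 - 58) · 267 = 71289/14.
With the floor, consumers buy 155 units at 74, so CS = ½ · (673/7 - 74) · 155 = 24025/14.
Change in consumer surplus = 24025/14 - 71289/14 = -3376.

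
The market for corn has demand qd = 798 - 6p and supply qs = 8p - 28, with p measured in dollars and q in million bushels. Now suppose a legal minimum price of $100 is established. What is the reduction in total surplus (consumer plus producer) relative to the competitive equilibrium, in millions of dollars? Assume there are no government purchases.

In a free market, 798 - 6p = 8p - 28 gives the equilibrium p* = 59, q* = 444.
Because the floor (100) lies above the market-clearing price, it is binding.
At p = 100: qd = 798 - 6·100 = 198 and qs = 8·100 - 28 = 772.
Quantity traded falls to 198. At q = 198 the demand price is (798 - 198)/6 = 100 and the supply price is (28 + 198)/8 = 28.25.
Deadweight loss = ½ · (100 - 28.25) · (444 - 198) = ½ · 71.75 · 246 = 8825.25.

8825.25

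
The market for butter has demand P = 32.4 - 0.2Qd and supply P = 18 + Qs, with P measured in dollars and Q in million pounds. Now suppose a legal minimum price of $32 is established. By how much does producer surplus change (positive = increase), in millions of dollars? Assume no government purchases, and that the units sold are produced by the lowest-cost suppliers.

-46

Rearranging demand gives Qd = 162 - 5P; rearranging supply gives Qs = P - 18. In a free market, 162 - 5P = P - 18 gives the equilibrium P* = 30, Q* = 12.
The floor of 32 is above the equilibrium price 30, so it binds.
At P = 32: Qd = 162 - 5·32 = 2 and Qs = 32 - 18 = 14.
Producer surplus without the control is ½ · (30 - 18) · 12 = 72.
With the floor, 2 units are sold at 32. The supply price at Q = 2 is 20, so PS = ½ · [(32 - 18) + (32 - 20)] · 2 = 26.
Change in producer surplus = 26 - 72 = -46.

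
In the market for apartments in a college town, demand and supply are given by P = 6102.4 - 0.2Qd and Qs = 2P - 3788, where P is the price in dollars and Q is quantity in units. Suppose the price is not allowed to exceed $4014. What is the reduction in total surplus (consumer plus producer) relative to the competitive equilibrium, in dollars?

Rearranging demand gives Qd = 30512 - 5P. Equilibrium: 30512 - 5P = 2P - 3788, so 34300 = 7P and P* = 4900, Q* = 6012.
Because the ceiling (4014) lies below the market-clearing price, it is binding.
At P = 4014: Qd = 30512 - 5·4014 = 10442 and Qs = 2·4014 - 3788 = 4240.
Quantity traded falls to 4240. At Q = 4240 the demand price is (30512 - 4240)/5 = 5254.4 and the supply price is (3788 + 4240)/2 = 4014.
Deadweight loss = ½ · (5254.4 - 4014) · (6012 - 4240) = ½ · 1240.4 · 1772 = 1098994.4.

1098994.4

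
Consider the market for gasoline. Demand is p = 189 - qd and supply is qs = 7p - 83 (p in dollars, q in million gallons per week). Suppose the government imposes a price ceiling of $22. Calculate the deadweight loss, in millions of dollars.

4032

Rearranging demand gives qd = 189 - p. Equilibrium: 189 - p = 7p - 83, so 272 = 8p and p* = 34, q* = 155.
Since 22 < 34, the ceiling is binding.
At p = 22: qd = 189 - 22 = 167 and qs = 7·22 - 83 = 71.
Quantity traded falls to 71. At q = 71 the demand price is 189 - 71 = 118 and the supply price is (83 + 71)/7 = 22.
Deadweight loss = ½ · (118 - 22) · (155 - 71) = ½ · 96 · 84 = 4032.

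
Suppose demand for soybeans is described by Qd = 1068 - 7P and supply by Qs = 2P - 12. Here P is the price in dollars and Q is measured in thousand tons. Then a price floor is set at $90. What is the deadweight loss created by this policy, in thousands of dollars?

In a free market, 1068 - 7P = 2P - 12 gives the equilibrium P* = 120, Q* = 228.
The floor of 90 is below the equilibrium price 120, so it is not binding; the market clears at P* = 120, Q* = 228.
Since the control does not bind, no trades are prevented and deadweight loss is zero.

0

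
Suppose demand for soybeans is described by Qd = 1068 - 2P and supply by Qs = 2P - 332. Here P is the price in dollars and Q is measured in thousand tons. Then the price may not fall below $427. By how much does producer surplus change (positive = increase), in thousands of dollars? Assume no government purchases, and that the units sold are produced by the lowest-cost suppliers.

10549

In a free market, 1068 - 2P = 2P - 332 gives the equilibrium P* = 350, Q* = 368.
The floor of 427 is above the equilibrium price 350, so it binds.
At P = 427: Qd = 1068 - 2·427 = 214 and Qs = 2·427 - 332 = 522.
Producer surplus without the control is ½ · (350 - 166) · 368 = 33856.
With the floor, 214 units are sold at 427. The supply price at Q = 214 is 273, so PS = ½ · [(427 - 166) + (427 - 273)] · 214 = 44405.
Change in producer surplus = 44405 - 33856 = 10549.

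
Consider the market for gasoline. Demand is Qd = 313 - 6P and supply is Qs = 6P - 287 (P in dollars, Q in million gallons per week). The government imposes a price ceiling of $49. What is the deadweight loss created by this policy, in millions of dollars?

6

Setting quantity demanded equal to quantity supplied, 313 - 6P = 6P - 287, gives P* = 50 and Q* = 13.
Since 49 < 50, the ceiling is binding.
At P = 49: Qd = 313 - 6·49 = 19 and Qs = 6·49 - 287 = 7.
Quantity traded falls to 7. At Q = 7 the demand price is (313 - 7)/6 = 51 and the supply price is (287 + 7)/6 = 49.
Deadweight loss = ½ · (51 - 49) · (13 - 7) = ½ · 2 · 6 = 6.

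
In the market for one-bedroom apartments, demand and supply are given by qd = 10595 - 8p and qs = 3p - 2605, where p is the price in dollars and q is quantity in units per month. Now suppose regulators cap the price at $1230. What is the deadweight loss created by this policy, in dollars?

0

In a free market, 10595 - 8p = 3p - 2605 gives the equilibrium p* = 1200, q* = 995.
The ceiling of 1230 is above the equilibrium price 1200, so it is not binding; the market clears at p* = 1200, q* = 995.
Since the control does not bind, no trades are prevented and deadweight loss is zero.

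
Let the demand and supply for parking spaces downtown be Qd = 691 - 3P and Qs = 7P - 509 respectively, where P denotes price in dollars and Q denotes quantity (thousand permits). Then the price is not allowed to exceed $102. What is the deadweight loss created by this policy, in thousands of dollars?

Equilibrium: 691 - 3P = 7P - 509, so 1200 = 10P and P* = 120, Q* = 331.
The ceiling of 102 is below the equilibrium price 120, so it binds.
At P = 102: Qd = 691 - 3·102 = 385 and Qs = 7·102 - 509 = 205.
Quantity traded falls to 205. At Q = 205 the demand price is (691 - 205)/3 = 162 and the supply price is (509 + 205)/7 = 102.
Deadweight loss = ½ · (162 - 102) · (331 - 205) = ½ · 60 · 126 = 3780.

3780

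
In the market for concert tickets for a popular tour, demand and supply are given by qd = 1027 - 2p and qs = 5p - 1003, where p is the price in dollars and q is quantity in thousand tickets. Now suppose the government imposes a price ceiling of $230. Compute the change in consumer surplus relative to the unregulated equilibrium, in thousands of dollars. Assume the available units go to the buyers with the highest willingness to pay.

-13680

Without the control the market clears where 1027 - 2p = 5p - 1003, i.e. p* = 290 and q* = 447.
Because the ceiling (230) lies below the market-clearing price, it is binding.
At p = 230: qd = 1027 - 2·230 = 567 and qs = 5·230 - 1003 = 147.
Consumer surplus without the control is ½ · (513.5 - 290) · 447 = 49952.25.
With the ceiling, 147 units are sold at 230 (assume they go to the highest-value buyers). The demand price at q = 147 is 440, so CS = ½ · [(513.5 - 230) + (440 - 230)] · 147 = 36272.25.
Change in consumer surplus = 36272.25 - 49952.25 = -13680.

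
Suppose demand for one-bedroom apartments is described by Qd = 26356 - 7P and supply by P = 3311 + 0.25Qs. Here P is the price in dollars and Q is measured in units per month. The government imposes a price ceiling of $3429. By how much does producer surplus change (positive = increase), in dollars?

-139194

Rearranging supply gives Qs = 4P - 13244. Equilibrium: 26356 - 7P = 4P - 13244, so 39600 = 11P and P* = 3600, Q* = 1156.
Since 3429 < 3600, the ceiling is binding.
At P = 3429: Qd = 26356 - 7·3429 = 2353 and Qs = 4·3429 - 13244 = 472.
Producer surplus without the control is ½ · (3600 - 3311) · 1156 = 167042.
With the ceiling, producers sell 472 units at 3429, so PS = ½ · (3429 - 3311) · 472 = 27848.
Change in producer surplus = 27848 - 167042 = -139194.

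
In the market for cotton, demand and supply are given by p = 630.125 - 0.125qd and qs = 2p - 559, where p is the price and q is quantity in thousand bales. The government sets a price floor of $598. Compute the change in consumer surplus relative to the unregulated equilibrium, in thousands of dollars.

-15542

Rearranging demand gives qd = 5041 - 8p. Equilibrium: 5041 - 8p = 2p - 559, so 5600 = 10p and p* = 560, q* = 561.
The floor of 598 is above the equilibrium price 560, so it binds.
At p = 598: qd = 5041 - 8·598 = 257 and qs = 2·598 - 559 = 637.
Consumer surplus without the control is ½ · (630.125 - 560) · 561 = 19670.0625.
With the floor, consumers buy 257 units at 598, so CS = ½ · (630.125 - 598) · 257 = 4128.0625.
Change in consumer surplus = 4128.0625 - 19670.0625 = -15542.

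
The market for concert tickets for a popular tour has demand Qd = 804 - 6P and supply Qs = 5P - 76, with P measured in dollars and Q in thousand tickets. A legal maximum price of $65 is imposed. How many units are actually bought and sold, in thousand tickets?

Equilibrium: 804 - 6P = 5P - 76, so 880 = 11P and P* = 80, Q* = 324.
Because the ceiling (65) lies below the market-clearing price, it is binding.
At P = 65: Qd = 804 - 6·65 = 414 and Qs = 5·65 - 76 = 249.
The quantity actually transacted is the short side, supply: 249.

249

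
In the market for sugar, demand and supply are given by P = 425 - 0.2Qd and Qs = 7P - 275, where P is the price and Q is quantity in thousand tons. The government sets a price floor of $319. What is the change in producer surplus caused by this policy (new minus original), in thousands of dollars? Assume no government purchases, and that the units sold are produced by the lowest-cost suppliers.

37782.5

Rearranging demand gives Qd = 2125 - 5P. In a free market, 2125 - 5P = 7P - 275 gives the equilibrium P* = 200, Q* = 1125.
Since 319 > 200, the floor is binding.
At P = 319: Qd = 2125 - 5·319 = 530 and Qs = 7·319 - 275 = 1958.
Producer surplus without the control is ½ · (200 - 275/7) · 1125 = 1265625/14.
With the floor, 530 units are sold at 319. The supply price at Q = 530 is 115, so PS = ½ · [(319 - 275/7) + (319 - 115)] · 530 = 897290/7.
Change in producer surplus = 897290/7 - 1265625/14 = 37782.5.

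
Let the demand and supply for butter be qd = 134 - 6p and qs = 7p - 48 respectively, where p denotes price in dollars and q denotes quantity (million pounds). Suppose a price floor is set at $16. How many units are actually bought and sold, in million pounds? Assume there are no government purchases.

38

Without the control the market clears where 134 - 6p = 7p - 48, i.e. p* = 14 and q* = 50.
Because the floor (16) lies above the market-clearing price, it is binding.
At p = 16: qd = 134 - 6·16 = 38 and qs = 7·16 - 48 = 64.
The quantity actually transacted is the short side, demand: 38.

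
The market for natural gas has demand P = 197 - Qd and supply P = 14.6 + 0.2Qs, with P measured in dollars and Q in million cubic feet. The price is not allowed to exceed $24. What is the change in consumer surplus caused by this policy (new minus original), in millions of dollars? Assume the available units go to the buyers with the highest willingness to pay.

Rearranging demand gives Qd = 197 - P; rearranging supply gives Qs = 5P - 73. Without the control the market clears where 197 - P = 5P - 73, i.e. P* = 45 and Q* = 152.
Because the ceiling (24) lies below the market-clearing price, it is binding.
At P = 24: Qd = 197 - 24 = 173 and Qs = 5·24 - 73 = 47.
Consumer surplus without the control is ½ · (197 - 45) · 152 = 11552.
With the ceiling, 47 units are sold at 24 (assume they go to the highest-value buyers). The demand price at Q = 47 is 150, so CS = ½ · [(197 - 24) + (150 - 24)] · 47 = 7026.5.
Change in consumer surplus = 7026.5 - 11552 = -4525.5.

-4525.5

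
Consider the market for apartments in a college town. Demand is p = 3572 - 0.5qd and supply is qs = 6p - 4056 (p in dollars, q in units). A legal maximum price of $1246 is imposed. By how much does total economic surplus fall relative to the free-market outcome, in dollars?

284592

Rearranging demand gives qd = 7144 - 2p. Setting quantity demanded equal to quantity supplied, 7144 - 2p = 6p - 4056, gives p* = 1400 and q* = 4344.
Because the ceiling (1246) lies below the market-clearing price, it is binding.
At p = 1246: qd = 7144 - 2·1246 = 4652 and qs = 6·1246 - 4056 = 3420.
Quantity traded falls to 3420. At q = 3420 the demand price is (7144 - 3420)/2 = 1862 and the supply price is (4056 + 3420)/6 = 1246.
Deadweight loss = ½ · (1862 - 1246) · (4344 - 3420) = ½ · 616 · 924 = 284592.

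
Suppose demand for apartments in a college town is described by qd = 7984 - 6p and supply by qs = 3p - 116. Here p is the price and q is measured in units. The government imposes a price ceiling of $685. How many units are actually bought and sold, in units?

Setting quantity demanded equal to quantity supplied, 7984 - 6p = 3p - 116, gives p* = 900 and q* = 2584.
Because the ceiling (685) lies below the market-clearing price, it is binding.
At p = 685: qd = 7984 - 6·685 = 3874 and qs = 3·685 - 116 = 1939.
The quantity actually transacted is the short side, supply: 1939.

1939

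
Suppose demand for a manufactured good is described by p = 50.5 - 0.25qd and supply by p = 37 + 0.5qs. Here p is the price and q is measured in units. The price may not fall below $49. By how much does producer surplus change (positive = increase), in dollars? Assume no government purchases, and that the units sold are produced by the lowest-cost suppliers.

-18

Rearranging demand gives qd = 202 - 4p; rearranging supply gives qs = 2p - 74. Without the control the market clears where 202 - 4p = 2p - 74, i.e. p* = 46 and q* = 18.
The floor of 49 is above the equilibrium price 46, so it binds.
At p = 49: qd = 202 - 4·49 = 6 and qs = 2·49 - 74 = 24.
Producer surplus without the control is ½ · (46 - 37) · 18 = 81.
With the floor, 6 units are sold at 49. The supply price at q = 6 is 40, so PS = ½ · [(49 - 37) + (49 - 40)] · 6 = 63.
Change in producer surplus = 63 - 81 = -18.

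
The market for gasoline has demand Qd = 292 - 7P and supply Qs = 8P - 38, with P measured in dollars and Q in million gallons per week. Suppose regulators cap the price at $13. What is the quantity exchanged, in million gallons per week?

Without the control the market clears where 292 - 7P = 8P - 38, i.e. P* = 22 and Q* = 138.
Since 13 < 22, the ceiling is binding.
At P = 13: Qd = 292 - 7·13 = 201 and Qs = 8·13 - 38 = 66.
The quantity actually transacted is the short side, supply: 66.

66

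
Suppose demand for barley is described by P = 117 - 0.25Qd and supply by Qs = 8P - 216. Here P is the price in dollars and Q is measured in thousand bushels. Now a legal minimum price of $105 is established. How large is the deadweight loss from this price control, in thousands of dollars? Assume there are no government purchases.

6912

Rearranging demand gives Qd = 468 - 4P. Without the control the market clears where 468 - 4P = 8P - 216, i.e. P* = 57 and Q* = 240.
Since 105 > 57, the floor is binding.
At P = 105: Qd = 468 - 4·105 = 48 and Qs = 8·105 - 216 = 624.
Quantity traded falls to 48. At Q = 48 the demand price is (468 - 48)/4 = 105 and the supply price is (216 + 48)/8 = 33.
Deadweight loss = ½ · (105 - 33) · (240 - 48) = ½ · 72 · 192 = 6912.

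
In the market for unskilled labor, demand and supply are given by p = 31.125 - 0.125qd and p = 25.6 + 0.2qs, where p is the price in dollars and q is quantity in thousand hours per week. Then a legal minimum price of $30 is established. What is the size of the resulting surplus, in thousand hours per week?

Rearranging demand gives qd = 249 - 8p; rearranging supply gives qs = 5p - 128. Without the control the market clears where 249 - 8p = 5p - 128, i.e. p* = 29 and q* = 17.
Because the floor (30) lies above the market-clearing price, it is binding.
At p = 30: qd = 249 - 8·30 = 9 and qs = 5·30 - 128 = 22.
Surplus = qs - qd = 22 - 9 = 13.

13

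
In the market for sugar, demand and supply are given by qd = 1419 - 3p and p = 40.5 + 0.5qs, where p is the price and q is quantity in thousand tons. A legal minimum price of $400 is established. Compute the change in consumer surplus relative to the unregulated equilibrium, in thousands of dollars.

Rearranging supply gives qs = 2p - 81. Without the control the market clears where 1419 - 3p = 2p - 81, i.e. p* = 300 and q* = 519.
Since 400 > 300, the floor is binding.
At p = 400: qd = 1419 - 3·400 = 219 and qs = 2·400 - 81 = 719.
Consumer surplus without the control is ½ · (473 - 300) · 519 = 44893.5.
With the floor, consumers buy 219 units at 400, so CS = ½ · (473 - 400) · 219 = 7993.5.
Change in consumer surplus = 7993.5 - 44893.5 = -36900.

-36900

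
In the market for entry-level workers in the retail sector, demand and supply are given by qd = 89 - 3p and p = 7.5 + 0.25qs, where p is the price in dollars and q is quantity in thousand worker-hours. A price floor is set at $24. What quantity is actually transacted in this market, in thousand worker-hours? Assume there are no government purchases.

Rearranging supply gives qs = 4p - 30. In a free market, 89 - 3p = 4p - 30 gives the equilibrium p* = 17, q* = 38.
Since 24 > 17, the floor is binding.
At p = 24: qd = 89 - 3·24 = 17 and qs = 4·24 - 30 = 66.
The quantity actually transacted is the short side, demand: 17.

17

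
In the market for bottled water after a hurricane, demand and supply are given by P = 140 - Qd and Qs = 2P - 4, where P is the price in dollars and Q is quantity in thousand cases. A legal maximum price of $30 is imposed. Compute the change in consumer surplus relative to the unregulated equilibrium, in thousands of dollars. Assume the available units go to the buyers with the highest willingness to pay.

360

Rearranging demand gives Qd = 140 - P. Without the control the market clears where 140 - P = 2P - 4, i.e. P* = 48 and Q* = 92.
Because the ceiling (30) lies below the market-clearing price, it is binding.
At P = 30: Qd = 140 - 30 = 110 and Qs = 2·30 - 4 = 56.
Consumer surplus without the control is ½ · (140 - 48) · 92 = 4232.
With the ceiling, 56 units are sold at 30 (assume they go to the highest-value buyers). The demand price at Q = 56 is 84, so CS = ½ · [(140 - 30) + (84 - 30)] · 56 = 4592.
Change in consumer surplus = 4592 - 4232 = 360.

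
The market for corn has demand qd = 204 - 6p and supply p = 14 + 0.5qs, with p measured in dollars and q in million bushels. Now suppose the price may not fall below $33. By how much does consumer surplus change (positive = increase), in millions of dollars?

-72

Rearranging supply gives qs = 2p - 28. In a free market, 204 - 6p = 2p - 28 gives the equilibrium p* = 29, q* = 30.
Because the floor (33) lies above the market-clearing price, it is binding.
At p = 33: qd = 204 - 6·33 = 6 and qs = 2·33 - 28 = 38.
Consumer surplus without the control is ½ · (34 - 29) · 30 = 75.
With the floor, consumers buy 6 units at 33, so CS = ½ · (34 - 33) · 6 = 3.
Change in consumer surplus = 3 - 75 = -72.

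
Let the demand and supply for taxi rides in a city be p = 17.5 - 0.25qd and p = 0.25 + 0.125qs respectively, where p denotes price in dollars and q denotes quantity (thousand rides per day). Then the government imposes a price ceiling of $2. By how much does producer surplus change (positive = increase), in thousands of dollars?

-120

Rearranging demand gives qd = 70 - 4p; rearranging supply gives qs = 8p - 2. Without the control the market clears where 70 - 4p = 8p - 2, i.e. p* = 6 and q* = 46.
The ceiling of 2 is below the equilibrium price 6, so it binds.
At p = 2: qd = 70 - 4·2 = 62 and qs = 8·2 - 2 = 14.
Producer surplus without the control is ½ · (6 - 0.25) · 46 = 132.25.
With the ceiling, producers sell 14 units at 2, so PS = ½ · (2 - 0.25) · 14 = 12.25.
Change in producer surplus = 12.25 - 132.25 = -120.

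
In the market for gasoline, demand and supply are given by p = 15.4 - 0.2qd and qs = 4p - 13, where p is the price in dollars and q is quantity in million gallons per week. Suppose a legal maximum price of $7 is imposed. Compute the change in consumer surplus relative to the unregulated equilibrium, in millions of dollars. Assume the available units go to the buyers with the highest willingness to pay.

Rearranging demand gives qd = 77 - 5p. Without the control the market clears where 77 - 5p = 4p - 13, i.e. p* = 10 and q* = 27.
Since 7 < 10, the ceiling is binding.
At p = 7: qd = 77 - 5·7 = 42 and qs = 4·7 - 13 = 15.
Consumer surplus without the control is ½ · (15.4 - 10) · 27 = 72.9.
With the ceiling, 15 units are sold at 7 (assume they go to the highest-value buyers). The demand price at q = 15 is 12.4, so CS = ½ · [(15.4 - 7) + (12.4 - 7)] · 15 = 103.5.
Change in consumer surplus = 103.5 - 72.9 = 30.6.

30.6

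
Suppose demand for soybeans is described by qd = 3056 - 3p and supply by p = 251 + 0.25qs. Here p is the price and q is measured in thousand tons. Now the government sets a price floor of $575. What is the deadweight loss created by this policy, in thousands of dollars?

Rearranging supply gives qs = 4p - 1004. Without the control the market clears where 3056 - 3p = 4p - 1004, i.e. p* = 580 and q* = 1316.
Since 575 is below p* = 580, the floor does not bind and the free-market outcome prevails.
Since the control does not bind, no trades are prevented and deadweight loss is zero.

0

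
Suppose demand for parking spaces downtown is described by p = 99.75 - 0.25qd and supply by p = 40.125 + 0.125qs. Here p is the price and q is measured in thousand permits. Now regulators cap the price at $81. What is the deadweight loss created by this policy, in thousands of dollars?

0

Rearranging demand gives qd = 399 - 4p; rearranging supply gives qs = 8p - 321. In a free market, 399 - 4p = 8p - 321 gives the equilibrium p* = 60, q* = 159.
Since 81 is above p* = 60, the ceiling does not bind and the free-market outcome prevails.
Since the control does not bind, no trades are prevented and deadweight loss is zero.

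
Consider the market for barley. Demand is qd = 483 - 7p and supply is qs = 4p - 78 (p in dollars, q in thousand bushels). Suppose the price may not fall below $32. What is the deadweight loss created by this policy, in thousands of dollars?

Setting quantity demanded equal to quantity supplied, 483 - 7p = 4p - 78, gives p* = 51 and q* = 126.
Since 32 is below p* = 51, the floor does not bind and the free-market outcome prevails.
Since the control does not bind, no trades are prevented and deadweight loss is zero.

0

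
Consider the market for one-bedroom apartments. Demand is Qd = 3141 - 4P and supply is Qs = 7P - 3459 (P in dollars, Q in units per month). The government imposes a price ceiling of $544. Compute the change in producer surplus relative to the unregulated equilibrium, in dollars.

Equilibrium: 3141 - 4P = 7P - 3459, so 6600 = 11P and P* = 600, Q* = 741.
Because the ceiling (544) lies below the market-clearing price, it is binding.
At P = 544: Qd = 3141 - 4·544 = 965 and Qs = 7·544 - 3459 = 349.
Producer surplus without the control is ½ · (600 - 3459/7) · 741 = 549081/14.
With the ceiling, producers sell 349 units at 544, so PS = ½ · (544 - 3459/7) · 349 = 121801/14.
Change in producer surplus = 121801/14 - 549081/14 = -30520.

-30520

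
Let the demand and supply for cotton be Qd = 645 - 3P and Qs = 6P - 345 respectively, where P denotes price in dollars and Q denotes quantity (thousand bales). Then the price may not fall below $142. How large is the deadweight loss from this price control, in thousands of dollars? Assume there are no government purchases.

2304

In a free market, 645 - 3P = 6P - 345 gives the equilibrium P* = 110, Q* = 315.
The floor of 142 is above the equilibrium price 110, so it binds.
At P = 142: Qd = 645 - 3·142 = 219 and Qs = 6·142 - 345 = 507.
Quantity traded falls to 219. At Q = 219 the demand price is (645 - 219)/3 = 142 and the supply price is (345 + 219)/6 = 94.
Deadweight loss = ½ · (142 - 94) · (315 - 219) = ½ · 48 · 96 = 2304.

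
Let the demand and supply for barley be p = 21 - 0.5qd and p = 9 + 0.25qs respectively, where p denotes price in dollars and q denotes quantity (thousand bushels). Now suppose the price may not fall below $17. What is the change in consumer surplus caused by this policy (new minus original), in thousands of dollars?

-48

Rearranging demand gives qd = 42 - 2p; rearranging supply gives qs = 4p - 36. Equilibrium: 42 - 2p = 4p - 36, so 78 = 6p and p* = 13, q* = 16.
Because the floor (17) lies above the market-clearing price, it is binding.
At p = 17: qd = 42 - 2·17 = 8 and qs = 4·17 - 36 = 32.
Consumer surplus without the control is ½ · (21 - 13) · 16 = 64.
With the floor, consumers buy 8 units at 17, so CS = ½ · (21 - 17) · 8 = 16.
Change in consumer surplus = 16 - 64 = -48.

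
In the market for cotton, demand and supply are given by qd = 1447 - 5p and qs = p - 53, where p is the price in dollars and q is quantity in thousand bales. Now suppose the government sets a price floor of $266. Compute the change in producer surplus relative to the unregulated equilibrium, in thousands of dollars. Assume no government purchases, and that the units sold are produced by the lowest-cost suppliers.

-1328

In a free market, 1447 - 5p = p - 53 gives the equilibrium p* = 250, q* = 197.
Since 266 > 250, the floor is binding.
At p = 266: qd = 1447 - 5·266 = 117 and qs = 266 - 53 = 213.
Producer surplus without the control is ½ · (250 - 53) · 197 = 19404.5.
With the floor, 117 units are sold at 266. The supply price at q = 117 is 170, so PS = ½ · [(266 - 53) + (266 - 170)] · 117 = 18076.5.
Change in producer surplus = 18076.5 - 19404.5 = -1328.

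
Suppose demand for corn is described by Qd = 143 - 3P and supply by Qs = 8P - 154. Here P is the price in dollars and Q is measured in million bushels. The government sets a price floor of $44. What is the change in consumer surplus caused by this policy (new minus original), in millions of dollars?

Equilibrium: 143 - 3P = 8P - 154, so 297 = 11P and P* = 27, Q* = 62.
The floor of 44 is above the equilibrium price 27, so it binds.
At P = 44: Qd = 143 - 3·44 = 11 and Qs = 8·44 - 154 = 198.
Consumer surplus without the control is ½ · (143/3 - 27) · 62 = 1922/3.
With the floor, consumers buy 11 units at 44, so CS = ½ · (143/3 - 44) · 11 = 121/6.
Change in consumer surplus = 121/6 - 1922/3 = -620.5.

-620.5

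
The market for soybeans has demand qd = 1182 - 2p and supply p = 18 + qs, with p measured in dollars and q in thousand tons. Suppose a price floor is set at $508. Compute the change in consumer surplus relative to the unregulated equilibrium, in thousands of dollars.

-29592

Rearranging supply gives qs = p - 18. Setting quantity demanded equal to quantity supplied, 1182 - 2p = p - 18, gives p* = 400 and q* = 382.
Because the floor (508) lies above the market-clearing price, it is binding.
At p = 508: qd = 1182 - 2·508 = 166 and qs = 508 - 18 = 490.
Consumer surplus without the control is ½ · (591 - 400) · 382 = 36481.
With the floor, consumers buy 166 units at 508, so CS = ½ · (591 - 508) · 166 = 6889.
Change in consumer surplus = 6889 - 36481 = -29592.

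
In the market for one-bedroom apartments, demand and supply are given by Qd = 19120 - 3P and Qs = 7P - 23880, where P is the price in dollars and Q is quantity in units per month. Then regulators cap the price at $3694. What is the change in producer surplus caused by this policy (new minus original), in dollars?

In a free market, 19120 - 3P = 7P - 23880 gives the equilibrium P* = 4300, Q* = 6220.
Because the ceiling (3694) lies below the market-clearing price, it is binding.
At P = 3694: Qd = 19120 - 3·3694 = 8038 and Qs = 7·3694 - 23880 = 1978.
Producer surplus without the control is ½ · (4300 - 23880/7) · 6220 = 19344200/7.
With the ceiling, producers sell 1978 units at 3694, so PS = ½ · (3694 - 23880/7) · 1978 = 1956242/7.
Change in producer surplus = 1956242/7 - 19344200/7 = -2483994.

-2483994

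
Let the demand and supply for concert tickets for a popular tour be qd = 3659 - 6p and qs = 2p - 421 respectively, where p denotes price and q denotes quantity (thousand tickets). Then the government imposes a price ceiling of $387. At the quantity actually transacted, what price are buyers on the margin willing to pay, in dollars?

Equilibrium: 3659 - 6p = 2p - 421, so 4080 = 8p and p* = 510, q* = 599.
Since 387 < 510, the ceiling is binding.
At p = 387: qd = 3659 - 6·387 = 1337 and qs = 2·387 - 421 = 353.
Only 353 units reach the market. On the demand curve, the marginal buyer's willingness to pay at q = 353 is (3659 - 353)/6 = 551.

551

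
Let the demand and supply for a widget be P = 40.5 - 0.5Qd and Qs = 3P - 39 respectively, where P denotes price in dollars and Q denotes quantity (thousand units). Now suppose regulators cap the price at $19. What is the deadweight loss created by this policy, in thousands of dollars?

93.75

Rearranging demand gives Qd = 81 - 2P. Equilibrium: 81 - 2P = 3P - 39, so 120 = 5P and P* = 24, Q* = 33.
Because the ceiling (19) lies below the market-clearing price, it is binding.
At P = 19: Qd = 81 - 2·19 = 43 and Qs = 3·19 - 39 = 18.
Quantity traded falls to 18. At Q = 18 the demand price is (81 - 18)/2 = 31.5 and the supply price is (39 + 18)/3 = 19.
Deadweight loss = ½ · (31.5 - 19) · (33 - 18) = ½ · 12.5 · 15 = 93.75.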